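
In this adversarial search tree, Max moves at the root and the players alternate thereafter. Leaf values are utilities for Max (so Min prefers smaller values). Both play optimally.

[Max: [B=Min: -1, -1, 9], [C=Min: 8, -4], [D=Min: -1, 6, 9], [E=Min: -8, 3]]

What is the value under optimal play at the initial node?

B (Min): min(-1, -1, 9) = -1
C (Min): min(8, -4) = -4
D (Min): min(-1, 6, 9) = -1
E (Min): min(-8, 3) = -8
Root (Max): max(-1, -4, -1, -8) = -1

-1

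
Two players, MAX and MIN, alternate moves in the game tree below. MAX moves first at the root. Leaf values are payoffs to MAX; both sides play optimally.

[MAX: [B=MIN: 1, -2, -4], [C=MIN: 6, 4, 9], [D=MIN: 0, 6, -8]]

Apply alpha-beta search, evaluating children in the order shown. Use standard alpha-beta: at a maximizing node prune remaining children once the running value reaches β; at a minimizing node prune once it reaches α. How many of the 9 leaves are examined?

7

B [α=-∞,β=+∞]: v=-4
C [α=-4,β=+∞]: v=4
D [α=4,β=+∞]: v=0 after child 1 ≤ α → α-cutoff, skip 2
Root [α=-∞,β=+∞]: v=4
Leaves evaluated: 7 of 9.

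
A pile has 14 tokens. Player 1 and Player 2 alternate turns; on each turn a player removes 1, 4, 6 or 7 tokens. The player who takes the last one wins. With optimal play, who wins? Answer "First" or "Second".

Compute winning (W) and losing (L) positions by backward induction:
i:   0  1  2  3  4  5  6  7  8  9 10 11 12 13 14
     L  W  L  W  W  L  W  W  W  W  L  W  W  L  W
Position 14 is W, so the first player wins.

First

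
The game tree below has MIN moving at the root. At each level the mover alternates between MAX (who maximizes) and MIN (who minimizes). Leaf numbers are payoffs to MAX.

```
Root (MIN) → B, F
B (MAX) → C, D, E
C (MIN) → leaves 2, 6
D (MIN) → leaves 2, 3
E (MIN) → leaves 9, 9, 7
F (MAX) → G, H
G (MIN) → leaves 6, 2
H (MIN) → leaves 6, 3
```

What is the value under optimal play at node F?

G: min(6, 2) = 2
H: min(6, 3) = 3
F: max(2, 3) = 3

3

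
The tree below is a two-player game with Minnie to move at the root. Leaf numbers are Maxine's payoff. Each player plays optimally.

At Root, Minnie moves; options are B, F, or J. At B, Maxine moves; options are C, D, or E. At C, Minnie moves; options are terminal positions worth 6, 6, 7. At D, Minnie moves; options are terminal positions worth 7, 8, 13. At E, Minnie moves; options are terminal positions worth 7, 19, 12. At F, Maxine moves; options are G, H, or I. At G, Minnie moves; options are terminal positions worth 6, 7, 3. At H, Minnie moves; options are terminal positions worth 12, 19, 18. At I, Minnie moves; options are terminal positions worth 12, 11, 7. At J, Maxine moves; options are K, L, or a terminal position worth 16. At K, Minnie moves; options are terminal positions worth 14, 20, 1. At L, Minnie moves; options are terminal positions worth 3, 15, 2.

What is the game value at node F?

G: min(6, 7, 3) = 3
H: min(12, 19, 18) = 12
I: min(12, 11, 7) = 7
F: max(3, 12, 7) = 12

12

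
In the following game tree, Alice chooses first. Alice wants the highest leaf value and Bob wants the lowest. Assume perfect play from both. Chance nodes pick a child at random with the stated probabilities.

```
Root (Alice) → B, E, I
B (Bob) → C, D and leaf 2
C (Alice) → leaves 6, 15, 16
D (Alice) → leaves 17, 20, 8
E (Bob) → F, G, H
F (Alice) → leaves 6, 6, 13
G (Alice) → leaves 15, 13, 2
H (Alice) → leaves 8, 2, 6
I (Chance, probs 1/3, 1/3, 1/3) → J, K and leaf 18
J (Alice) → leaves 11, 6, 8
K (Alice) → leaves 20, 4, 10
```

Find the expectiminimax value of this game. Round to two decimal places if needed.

16.33

C (Alice): max(6, 15, 16) = 16
D (Alice): max(17, 20, 8) = 20
B (Bob): min(16, 20, 2) = 2
F (Alice): max(6, 6, 13) = 13
G (Alice): max(15, 13, 2) = 15
H (Alice): max(8, 2, 6) = 8
E (Bob): min(13, 15, 8) = 8
J (Alice): max(11, 6, 8) = 11
K (Alice): max(20, 4, 10) = 20
I (Chance): 1/3·11 + 1/3·20 + 1/3·18 = 16.33
Root (Alice): max(2, 8, 16.33) = 16.33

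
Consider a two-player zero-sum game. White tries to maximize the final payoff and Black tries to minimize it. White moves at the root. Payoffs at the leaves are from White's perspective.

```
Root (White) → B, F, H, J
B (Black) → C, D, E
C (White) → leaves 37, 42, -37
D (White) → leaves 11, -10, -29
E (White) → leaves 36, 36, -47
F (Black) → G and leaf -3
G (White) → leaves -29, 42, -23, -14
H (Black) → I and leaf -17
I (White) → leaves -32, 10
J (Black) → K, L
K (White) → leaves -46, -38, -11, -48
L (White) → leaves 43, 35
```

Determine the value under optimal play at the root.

11

C (White): max(37, 42, -37) = 42
D (White): max(11, -10, -29) = 11
E (White): max(36, 36, -47) = 36
B (Black): min(42, 11, 36) = 11
G (White): max(-29, 42, -23, -14) = 42
F (Black): min(42, -3) = -3
I (White): max(-32, 10) = 10
H (Black): min(10, -17) = -17
K (White): max(-46, -38, -11, -48) = -11
L (White): max(43, 35) = 43
J (Black): min(-11, 43) = -11
Root (White): max(11, -3, -17, -11) = 11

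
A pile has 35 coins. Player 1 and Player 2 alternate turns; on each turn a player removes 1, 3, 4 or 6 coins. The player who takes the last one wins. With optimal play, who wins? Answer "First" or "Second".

Second

W/L table (W = player to move can force a win):
i:   0  1  2  3  4  5  6  7  8  9 10 11 12 13 14 15 16 17 18 19 20 21 22 23 24 25 26 27 28 29 30 31 32 33 34 35
     L  W  L  W  W  W  W  L  W  L  W  W  W  W  L  W  L  W  W  W  W  L  W  L  W  W  W  W  L  W  L  W  W  W  W  L
Position 35 is L, so the second player wins.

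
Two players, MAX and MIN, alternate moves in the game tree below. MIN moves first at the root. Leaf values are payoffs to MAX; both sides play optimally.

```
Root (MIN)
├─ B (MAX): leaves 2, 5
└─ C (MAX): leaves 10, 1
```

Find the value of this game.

5

B (MAX): max(2, 5) = 5
C (MAX): max(10, 1) = 10
Root (MIN): min(5, 10) = 5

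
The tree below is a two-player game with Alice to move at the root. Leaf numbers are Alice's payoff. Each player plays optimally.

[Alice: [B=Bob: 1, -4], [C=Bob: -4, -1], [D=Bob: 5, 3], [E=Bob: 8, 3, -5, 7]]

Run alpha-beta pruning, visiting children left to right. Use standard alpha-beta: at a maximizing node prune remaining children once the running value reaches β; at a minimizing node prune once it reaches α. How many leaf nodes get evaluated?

B [α=-∞,β=+∞]: v=-4
C [α=-4,β=+∞]: v=-4 after child 1 ≤ α → α-cutoff, skip 1
D [α=-4,β=+∞]: v=3
E [α=3,β=+∞]: v=3 after child 2 ≤ α → α-cutoff, skip 2
Root [α=-∞,β=+∞]: v=3
Leaves evaluated: 7 of 10.

7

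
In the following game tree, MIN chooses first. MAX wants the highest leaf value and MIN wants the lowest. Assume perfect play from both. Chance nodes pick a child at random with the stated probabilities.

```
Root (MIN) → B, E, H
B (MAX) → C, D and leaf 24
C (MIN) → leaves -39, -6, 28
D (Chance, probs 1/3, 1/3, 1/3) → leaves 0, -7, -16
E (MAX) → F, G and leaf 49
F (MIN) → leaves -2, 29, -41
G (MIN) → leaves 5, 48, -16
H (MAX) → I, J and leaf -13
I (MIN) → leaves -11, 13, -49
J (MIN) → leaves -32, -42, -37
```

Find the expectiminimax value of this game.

-13

C (MIN): min(-39, -6, 28) = -39
D (Chance): 1/3·0 + 1/3·-7 + 1/3·-16 = -7.67
B (MAX): max(-39, -7.67, 24) = 24
F (MIN): min(-2, 29, -41) = -41
G (MIN): min(5, 48, -16) = -16
E (MAX): max(-41, -16, 49) = 49
I (MIN): min(-11, 13, -49) = -49
J (MIN): min(-32, -42, -37) = -42
H (MAX): max(-49, -42, -13) = -13
Root (MIN): min(24, 49, -13) = -13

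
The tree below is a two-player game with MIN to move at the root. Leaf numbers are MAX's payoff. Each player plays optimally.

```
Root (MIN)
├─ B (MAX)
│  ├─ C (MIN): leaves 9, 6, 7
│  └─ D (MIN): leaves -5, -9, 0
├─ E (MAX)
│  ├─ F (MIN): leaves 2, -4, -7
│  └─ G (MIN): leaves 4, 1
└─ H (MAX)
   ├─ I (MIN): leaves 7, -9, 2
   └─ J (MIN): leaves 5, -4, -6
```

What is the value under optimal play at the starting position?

-6

C (MIN): min(9, 6, 7) = 6
D (MIN): min(-5, -9, 0) = -9
B (MAX): max(6, -9) = 6
F (MIN): min(2, -4, -7) = -7
G (MIN): min(4, 1) = 1
E (MAX): max(-7, 1) = 1
I (MIN): min(7, -9, 2) = -9
J (MIN): min(5, -4, -6) = -6
H (MAX): max(-9, -6) = -6
Root (MIN): min(6, 1, -6) = -6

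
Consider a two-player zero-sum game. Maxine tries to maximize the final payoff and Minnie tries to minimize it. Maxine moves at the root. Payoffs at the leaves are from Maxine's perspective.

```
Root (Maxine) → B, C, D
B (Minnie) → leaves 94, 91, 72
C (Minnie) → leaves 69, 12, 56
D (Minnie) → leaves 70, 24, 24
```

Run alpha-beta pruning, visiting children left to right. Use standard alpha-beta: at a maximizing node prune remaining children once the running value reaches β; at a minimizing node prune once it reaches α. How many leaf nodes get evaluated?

5

B [α=-∞,β=+∞]: v=72
C [α=72,β=+∞]: v=69 after child 1 ≤ α → α-cutoff, skip 2
D [α=72,β=+∞]: v=70 after child 1 ≤ α → α-cutoff, skip 2
Root [α=-∞,β=+∞]: v=72
Leaves evaluated: 5 of 9.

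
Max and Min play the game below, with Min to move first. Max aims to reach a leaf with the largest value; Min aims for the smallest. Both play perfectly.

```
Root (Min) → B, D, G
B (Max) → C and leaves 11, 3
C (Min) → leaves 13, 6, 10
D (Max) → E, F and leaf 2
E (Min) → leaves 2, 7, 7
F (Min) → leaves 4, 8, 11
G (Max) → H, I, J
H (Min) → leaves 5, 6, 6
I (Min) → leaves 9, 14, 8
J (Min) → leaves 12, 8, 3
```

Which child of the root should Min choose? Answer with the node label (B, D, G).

C (Min): min(13, 6, 10) = 6
B (Max): max(6, 11, 3) = 11
E (Min): min(2, 7, 7) = 2
F (Min): min(4, 8, 11) = 4
D (Max): max(2, 4, 2) = 4
H (Min): min(5, 6, 6) = 5
I (Min): min(9, 14, 8) = 8
J (Min): min(12, 8, 3) = 3
G (Max): max(5, 8, 3) = 8
Root (Min): min(11, 4, 8) = 4
Min picks the child with the lowest value: D (value 4).

D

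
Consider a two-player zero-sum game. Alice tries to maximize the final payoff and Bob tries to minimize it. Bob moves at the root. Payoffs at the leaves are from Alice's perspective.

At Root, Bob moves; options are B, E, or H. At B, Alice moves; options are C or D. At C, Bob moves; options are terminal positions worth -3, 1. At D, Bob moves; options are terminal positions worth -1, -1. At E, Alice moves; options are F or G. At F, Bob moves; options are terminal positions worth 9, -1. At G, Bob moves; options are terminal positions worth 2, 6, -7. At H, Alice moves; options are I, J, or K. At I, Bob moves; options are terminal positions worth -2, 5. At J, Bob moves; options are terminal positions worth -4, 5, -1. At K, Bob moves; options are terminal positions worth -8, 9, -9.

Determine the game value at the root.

C (Bob): min(-3, 1) = -3
D (Bob): min(-1, -1) = -1
B (Alice): max(-3, -1) = -1
F (Bob): min(9, -1) = -1
G (Bob): min(2, 6, -7) = -7
E (Alice): max(-1, -7) = -1
I (Bob): min(-2, 5) = -2
J (Bob): min(-4, 5, -1) = -4
K (Bob): min(-8, 9, -9) = -9
H (Alice): max(-2, -4, -9) = -2
Root (Bob): min(-1, -1, -2) = -2

-2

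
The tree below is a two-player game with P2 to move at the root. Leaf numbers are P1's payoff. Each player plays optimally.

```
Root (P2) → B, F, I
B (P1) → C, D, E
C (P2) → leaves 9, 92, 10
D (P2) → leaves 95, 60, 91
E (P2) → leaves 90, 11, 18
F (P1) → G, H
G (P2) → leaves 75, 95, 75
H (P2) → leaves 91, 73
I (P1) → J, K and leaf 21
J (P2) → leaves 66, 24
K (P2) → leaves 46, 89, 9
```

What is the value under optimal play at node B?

60

C: min(9, 92, 10) = 9
D: min(95, 60, 91) = 60
E: min(90, 11, 18) = 11
B: max(9, 60, 11) = 60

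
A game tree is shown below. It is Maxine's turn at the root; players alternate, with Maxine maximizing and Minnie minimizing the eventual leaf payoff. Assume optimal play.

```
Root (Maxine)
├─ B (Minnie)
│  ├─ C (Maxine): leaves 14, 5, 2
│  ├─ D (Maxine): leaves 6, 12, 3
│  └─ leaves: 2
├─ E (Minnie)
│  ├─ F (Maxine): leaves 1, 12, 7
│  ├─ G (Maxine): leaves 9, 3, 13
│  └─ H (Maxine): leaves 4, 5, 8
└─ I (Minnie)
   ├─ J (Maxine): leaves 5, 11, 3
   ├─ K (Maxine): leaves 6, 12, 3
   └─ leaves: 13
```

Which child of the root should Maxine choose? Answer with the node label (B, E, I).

I

C (Maxine): max(14, 5, 2) = 14
D (Maxine): max(6, 12, 3) = 12
B (Minnie): min(14, 12, 2) = 2
F (Maxine): max(1, 12, 7) = 12
G (Maxine): max(9, 3, 13) = 13
H (Maxine): max(4, 5, 8) = 8
E (Minnie): min(12, 13, 8) = 8
J (Maxine): max(5, 11, 3) = 11
K (Maxine): max(6, 12, 3) = 12
I (Minnie): min(11, 12, 13) = 11
Root (Maxine): max(2, 8, 11) = 11
Maxine picks the child with the highest value: I (value 11).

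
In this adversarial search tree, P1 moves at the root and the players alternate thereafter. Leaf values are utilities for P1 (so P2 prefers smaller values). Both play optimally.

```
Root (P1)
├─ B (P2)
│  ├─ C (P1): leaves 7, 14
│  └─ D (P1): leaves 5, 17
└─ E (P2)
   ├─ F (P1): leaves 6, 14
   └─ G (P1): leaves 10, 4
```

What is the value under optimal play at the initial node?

14

C (P1): max(7, 14) = 14
D (P1): max(5, 17) = 17
B (P2): min(14, 17) = 14
F (P1): max(6, 14) = 14
G (P1): max(10, 4) = 10
E (P2): min(14, 10) = 10
Root (P1): max(14, 10) = 14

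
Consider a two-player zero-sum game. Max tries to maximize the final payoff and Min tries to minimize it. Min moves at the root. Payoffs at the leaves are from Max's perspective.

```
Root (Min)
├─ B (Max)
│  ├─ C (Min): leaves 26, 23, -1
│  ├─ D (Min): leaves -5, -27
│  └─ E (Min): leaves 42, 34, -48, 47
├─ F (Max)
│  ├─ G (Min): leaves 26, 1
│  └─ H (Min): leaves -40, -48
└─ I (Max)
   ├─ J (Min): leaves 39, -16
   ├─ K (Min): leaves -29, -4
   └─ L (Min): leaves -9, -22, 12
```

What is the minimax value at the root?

C (Min): min(26, 23, -1) = -1
D (Min): min(-5, -27) = -27
E (Min): min(42, 34, -48, 47) = -48
B (Max): max(-1, -27, -48) = -1
G (Min): min(26, 1) = 1
H (Min): min(-40, -48) = -48
F (Max): max(1, -48) = 1
J (Min): min(39, -16) = -16
K (Min): min(-29, -4) = -29
L (Min): min(-9, -22, 12) = -22
I (Max): max(-16, -29, -22) = -16
Root (Min): min(-1, 1, -16) = -16

-16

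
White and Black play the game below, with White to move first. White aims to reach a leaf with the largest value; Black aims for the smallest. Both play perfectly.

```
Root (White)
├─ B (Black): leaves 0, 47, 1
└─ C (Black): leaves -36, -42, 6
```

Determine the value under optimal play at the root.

B (Black): min(0, 47, 1) = 0
C (Black): min(-36, -42, 6) = -42
Root (White): max(0, -42) = 0

0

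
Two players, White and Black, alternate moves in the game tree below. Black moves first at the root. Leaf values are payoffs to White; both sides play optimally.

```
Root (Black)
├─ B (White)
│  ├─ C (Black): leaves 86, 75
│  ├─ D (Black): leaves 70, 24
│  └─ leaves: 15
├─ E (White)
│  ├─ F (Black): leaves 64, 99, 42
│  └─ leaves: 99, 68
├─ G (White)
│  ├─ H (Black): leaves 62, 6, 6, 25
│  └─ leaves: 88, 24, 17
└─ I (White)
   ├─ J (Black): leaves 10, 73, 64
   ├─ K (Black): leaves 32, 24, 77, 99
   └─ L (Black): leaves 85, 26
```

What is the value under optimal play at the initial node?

26

C (Black): min(86, 75) = 75
D (Black): min(70, 24) = 24
B (White): max(75, 24, 15) = 75
F (Black): min(64, 99, 42) = 42
E (White): max(42, 99, 68) = 99
H (Black): min(62, 6, 6, 25) = 6
G (White): max(6, 88, 24, 17) = 88
J (Black): min(10, 73, 64) = 10
K (Black): min(32, 24, 77, 99) = 24
L (Black): min(85, 26) = 26
I (White): max(10, 24, 26) = 26
Root (Black): min(75, 99, 88, 26) = 26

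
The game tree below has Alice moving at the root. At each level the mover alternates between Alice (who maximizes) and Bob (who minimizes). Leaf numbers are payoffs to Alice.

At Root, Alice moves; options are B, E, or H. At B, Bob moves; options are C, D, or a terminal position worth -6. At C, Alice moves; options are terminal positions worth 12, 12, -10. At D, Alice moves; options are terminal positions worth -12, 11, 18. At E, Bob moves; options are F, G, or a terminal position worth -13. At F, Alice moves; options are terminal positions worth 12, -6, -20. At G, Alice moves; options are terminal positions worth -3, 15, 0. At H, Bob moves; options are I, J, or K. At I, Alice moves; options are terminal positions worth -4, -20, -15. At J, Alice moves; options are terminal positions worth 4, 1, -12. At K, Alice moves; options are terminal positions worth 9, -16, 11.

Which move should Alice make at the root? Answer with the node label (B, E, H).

C (Alice): max(12, 12, -10) = 12
D (Alice): max(-12, 11, 18) = 18
B (Bob): min(12, 18, -6) = -6
F (Alice): max(12, -6, -20) = 12
G (Alice): max(-3, 15, 0) = 15
E (Bob): min(12, 15, -13) = -13
I (Alice): max(-4, -20, -15) = -4
J (Alice): max(4, 1, -12) = 4
K (Alice): max(9, -16, 11) = 11
H (Bob): min(-4, 4, 11) = -4
Root (Alice): max(-6, -13, -4) = -4
Alice picks the child with the highest value: H (value -4).

H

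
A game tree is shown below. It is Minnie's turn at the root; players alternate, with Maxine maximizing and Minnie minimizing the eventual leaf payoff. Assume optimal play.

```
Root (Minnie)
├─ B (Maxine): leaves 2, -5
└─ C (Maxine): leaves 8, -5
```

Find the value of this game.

2

B (Maxine): max(2, -5) = 2
C (Maxine): max(8, -5) = 8
Root (Minnie): min(2, 8) = 2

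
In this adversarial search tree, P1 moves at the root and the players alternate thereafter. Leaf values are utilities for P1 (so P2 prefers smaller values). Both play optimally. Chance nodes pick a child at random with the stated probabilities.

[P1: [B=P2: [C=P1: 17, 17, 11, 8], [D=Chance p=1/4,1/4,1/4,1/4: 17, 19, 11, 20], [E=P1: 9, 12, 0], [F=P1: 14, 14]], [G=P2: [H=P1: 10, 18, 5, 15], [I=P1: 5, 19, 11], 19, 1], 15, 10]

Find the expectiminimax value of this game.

C (P1): max(17, 17, 11, 8) = 17
D (Chance): 1/4·17 + 1/4·19 + 1/4·11 + 1/4·20 = 16.75
E (P1): max(9, 12, 0) = 12
F (P1): max(14, 14) = 14
B (P2): min(17, 16.75, 12, 14) = 12
H (P1): max(10, 18, 5, 15) = 18
I (P1): max(5, 19, 11) = 19
G (P2): min(18, 19, 19, 1) = 1
Root (P1): max(12, 1, 15, 10) = 15

15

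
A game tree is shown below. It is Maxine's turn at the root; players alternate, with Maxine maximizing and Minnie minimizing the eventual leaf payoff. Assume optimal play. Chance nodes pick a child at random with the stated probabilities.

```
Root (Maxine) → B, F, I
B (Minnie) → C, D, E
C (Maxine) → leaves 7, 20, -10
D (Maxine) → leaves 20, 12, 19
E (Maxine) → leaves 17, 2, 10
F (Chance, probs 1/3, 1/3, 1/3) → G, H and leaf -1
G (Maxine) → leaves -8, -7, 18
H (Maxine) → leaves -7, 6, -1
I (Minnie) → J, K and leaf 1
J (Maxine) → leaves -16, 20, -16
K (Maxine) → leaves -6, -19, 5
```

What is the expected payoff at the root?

17

C (Maxine): max(7, 20, -10) = 20
D (Maxine): max(20, 12, 19) = 20
E (Maxine): max(17, 2, 10) = 17
B (Minnie): min(20, 20, 17) = 17
G (Maxine): max(-8, -7, 18) = 18
H (Maxine): max(-7, 6, -1) = 6
F (Chance): 1/3·18 + 1/3·6 + 1/3·-1 = 7.67
J (Maxine): max(-16, 20, -16) = 20
K (Maxine): max(-6, -19, 5) = 5
I (Minnie): min(20, 5, 1) = 1
Root (Maxine): max(17, 7.67, 1) = 17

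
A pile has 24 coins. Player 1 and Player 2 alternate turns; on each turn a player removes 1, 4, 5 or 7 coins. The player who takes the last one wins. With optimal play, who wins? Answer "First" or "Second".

Second

Compute winning (W) and losing (L) positions by backward induction:
i:   0  1  2  3  4  5  6  7  8  9 10 11 12 13 14 15 16 17 18 19 20 21 22 23 24
     L  W  L  W  W  W  W  W  L  W  L  W  W  W  W  W  L  W  L  W  W  W  W  W  L
Position 24 is L, so the second player wins.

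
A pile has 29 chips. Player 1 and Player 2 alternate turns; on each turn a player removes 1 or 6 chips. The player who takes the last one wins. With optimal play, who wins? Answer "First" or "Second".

First

W/L table (W = player to move can force a win):
i:   0  1  2  3  4  5  6  7  8  9 10 11 12 13 14 15 16 17 18 19 20 21 22 23 24 25 26 27 28 29
     L  W  L  W  L  W  W  L  W  L  W  L  W  W  L  W  L  W  L  W  W  L  W  L  W  L  W  W  L  W
Position 29 is W, so the first player wins.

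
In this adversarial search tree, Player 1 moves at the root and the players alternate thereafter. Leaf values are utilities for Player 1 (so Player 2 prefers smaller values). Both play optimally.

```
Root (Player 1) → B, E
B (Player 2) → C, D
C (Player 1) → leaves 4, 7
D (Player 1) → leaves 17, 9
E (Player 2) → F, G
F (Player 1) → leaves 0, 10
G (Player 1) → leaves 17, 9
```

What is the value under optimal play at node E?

F: max(0, 10) = 10
G: max(17, 9) = 17
E: min(10, 17) = 10

10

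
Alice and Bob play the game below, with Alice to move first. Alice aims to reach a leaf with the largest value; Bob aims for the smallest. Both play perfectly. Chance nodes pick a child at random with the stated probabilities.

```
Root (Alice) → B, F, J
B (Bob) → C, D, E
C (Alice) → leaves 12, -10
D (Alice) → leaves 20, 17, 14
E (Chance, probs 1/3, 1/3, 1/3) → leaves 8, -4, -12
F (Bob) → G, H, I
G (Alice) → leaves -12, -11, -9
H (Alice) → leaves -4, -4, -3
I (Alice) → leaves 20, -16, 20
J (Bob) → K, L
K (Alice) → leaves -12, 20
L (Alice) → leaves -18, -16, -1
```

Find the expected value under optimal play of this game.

-1

C (Alice): max(12, -10) = 12
D (Alice): max(20, 17, 14) = 20
E (Chance): 1/3·8 + 1/3·-4 + 1/3·-12 = -2.67
B (Bob): min(12, 20, -2.67) = -2.67
G (Alice): max(-12, -11, -9) = -9
H (Alice): max(-4, -4, -3) = -3
I (Alice): max(20, -16, 20) = 20
F (Bob): min(-9, -3, 20) = -9
K (Alice): max(-12, 20) = 20
L (Alice): max(-18, -16, -1) = -1
J (Bob): min(20, -1) = -1
Root (Alice): max(-2.67, -9, -1) = -1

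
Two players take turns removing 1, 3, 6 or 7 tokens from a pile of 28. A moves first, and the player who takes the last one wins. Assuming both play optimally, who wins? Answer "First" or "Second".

Second

Mark each pile size as W (mover wins) or L (mover loses):
i:   0  1  2  3  4  5  6  7  8  9 10 11 12 13 14 15 16 17 18 19 20 21 22 23 24 25 26 27 28
     L  W  L  W  L  W  W  W  W  W  W  W  L  W  L  W  L  W  W  W  W  W  W  W  L  W  L  W  L
Position 28 is L, so the second player wins.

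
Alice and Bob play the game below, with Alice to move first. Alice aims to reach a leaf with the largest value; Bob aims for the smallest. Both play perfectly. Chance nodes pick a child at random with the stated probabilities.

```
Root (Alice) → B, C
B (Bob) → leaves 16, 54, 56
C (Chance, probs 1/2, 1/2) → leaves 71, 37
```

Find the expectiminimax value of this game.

B (Bob): min(16, 54, 56) = 16
C (Chance): 1/2·71 + 1/2·37 = 54
Root (Alice): max(16, 54) = 54

54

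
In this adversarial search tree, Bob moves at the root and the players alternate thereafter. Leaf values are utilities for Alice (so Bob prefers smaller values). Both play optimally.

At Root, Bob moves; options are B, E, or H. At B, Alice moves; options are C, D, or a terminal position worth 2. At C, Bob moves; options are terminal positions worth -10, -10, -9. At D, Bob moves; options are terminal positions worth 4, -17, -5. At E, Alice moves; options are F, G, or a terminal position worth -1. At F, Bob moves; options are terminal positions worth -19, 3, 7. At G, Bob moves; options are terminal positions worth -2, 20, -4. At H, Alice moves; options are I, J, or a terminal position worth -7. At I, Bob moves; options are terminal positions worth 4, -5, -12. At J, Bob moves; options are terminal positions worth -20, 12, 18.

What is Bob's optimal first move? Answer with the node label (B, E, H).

H

C (Bob): min(-10, -10, -9) = -10
D (Bob): min(4, -17, -5) = -17
B (Alice): max(-10, -17, 2) = 2
F (Bob): min(-19, 3, 7) = -19
G (Bob): min(-2, 20, -4) = -4
E (Alice): max(-19, -4, -1) = -1
I (Bob): min(4, -5, -12) = -12
J (Bob): min(-20, 12, 18) = -20
H (Alice): max(-12, -20, -7) = -7
Root (Bob): min(2, -1, -7) = -7
Bob picks the child with the lowest value: H (value -7).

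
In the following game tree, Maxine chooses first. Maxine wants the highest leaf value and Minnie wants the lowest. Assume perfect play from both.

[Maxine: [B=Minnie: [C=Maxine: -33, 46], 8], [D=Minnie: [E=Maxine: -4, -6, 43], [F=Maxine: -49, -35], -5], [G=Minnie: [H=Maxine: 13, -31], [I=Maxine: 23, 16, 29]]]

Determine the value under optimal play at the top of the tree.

C (Maxine): max(-33, 46) = 46
B (Minnie): min(46, 8) = 8
E (Maxine): max(-4, -6, 43) = 43
F (Maxine): max(-49, -35) = -35
D (Minnie): min(43, -35, -5) = -35
H (Maxine): max(13, -31) = 13
I (Maxine): max(23, 16, 29) = 29
G (Minnie): min(13, 29) = 13
Root (Maxine): max(8, -35, 13) = 13

13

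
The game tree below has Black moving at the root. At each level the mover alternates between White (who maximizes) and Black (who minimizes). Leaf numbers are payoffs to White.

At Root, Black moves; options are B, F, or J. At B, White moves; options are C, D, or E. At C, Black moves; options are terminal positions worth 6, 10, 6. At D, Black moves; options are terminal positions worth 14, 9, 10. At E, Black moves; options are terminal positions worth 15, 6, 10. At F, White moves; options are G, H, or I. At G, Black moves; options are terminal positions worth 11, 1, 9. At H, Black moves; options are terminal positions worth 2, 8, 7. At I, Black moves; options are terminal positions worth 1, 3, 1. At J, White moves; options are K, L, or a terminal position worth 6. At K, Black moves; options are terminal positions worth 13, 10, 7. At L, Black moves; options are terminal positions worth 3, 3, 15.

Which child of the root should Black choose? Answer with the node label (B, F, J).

C (Black): min(6, 10, 6) = 6
D (Black): min(14, 9, 10) = 9
E (Black): min(15, 6, 10) = 6
B (White): max(6, 9, 6) = 9
G (Black): min(11, 1, 9) = 1
H (Black): min(2, 8, 7) = 2
I (Black): min(1, 3, 1) = 1
F (White): max(1, 2, 1) = 2
K (Black): min(13, 10, 7) = 7
L (Black): min(3, 3, 15) = 3
J (White): max(7, 3, 6) = 7
Root (Black): min(9, 2, 7) = 2
Black picks the child with the lowest value: F (value 2).

F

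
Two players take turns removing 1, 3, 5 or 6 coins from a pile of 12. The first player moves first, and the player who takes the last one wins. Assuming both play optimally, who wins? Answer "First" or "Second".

First

i:   0  1  2  3  4  5  6  7  8  9 10 11 12
     L  W  L  W  L  W  W  W  W  W  W  L  W
Position 12 is W, so the first player wins.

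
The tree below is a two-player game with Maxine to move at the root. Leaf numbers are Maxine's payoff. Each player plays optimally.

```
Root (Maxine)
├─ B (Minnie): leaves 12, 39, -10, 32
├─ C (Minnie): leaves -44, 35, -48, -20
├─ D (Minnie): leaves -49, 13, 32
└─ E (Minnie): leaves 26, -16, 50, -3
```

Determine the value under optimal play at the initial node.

-10

B (Minnie): min(12, 39, -10, 32) = -10
C (Minnie): min(-44, 35, -48, -20) = -48
D (Minnie): min(-49, 13, 32) = -49
E (Minnie): min(26, -16, 50, -3) = -16
Root (Maxine): max(-10, -48, -49, -16) = -10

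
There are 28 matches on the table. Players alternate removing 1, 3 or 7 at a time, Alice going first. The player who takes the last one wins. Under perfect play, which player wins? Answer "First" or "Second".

Second

Mark each pile size as W (mover wins) or L (mover loses):
i:   0  1  2  3  4  5  6  7  8  9 10 11 12 13 14 15 16 17 18 19 20 21 22 23 24 25 26 27 28
     L  W  L  W  L  W  L  W  L  W  L  W  L  W  L  W  L  W  L  W  L  W  L  W  L  W  L  W  L
Position 28 is L, so the second player wins.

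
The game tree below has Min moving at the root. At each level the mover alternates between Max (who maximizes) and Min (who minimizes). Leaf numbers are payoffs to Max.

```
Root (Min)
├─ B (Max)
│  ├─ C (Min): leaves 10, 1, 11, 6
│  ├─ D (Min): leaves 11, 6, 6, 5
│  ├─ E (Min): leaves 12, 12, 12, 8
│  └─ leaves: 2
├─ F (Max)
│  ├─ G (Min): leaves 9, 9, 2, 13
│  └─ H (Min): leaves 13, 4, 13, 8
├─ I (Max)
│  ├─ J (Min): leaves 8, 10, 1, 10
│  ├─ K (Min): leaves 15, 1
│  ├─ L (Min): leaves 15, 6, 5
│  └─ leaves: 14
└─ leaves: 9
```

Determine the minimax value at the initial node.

C (Min): min(10, 1, 11, 6) = 1
D (Min): min(11, 6, 6, 5) = 5
E (Min): min(12, 12, 12, 8) = 8
B (Max): max(1, 5, 8, 2) = 8
G (Min): min(9, 9, 2, 13) = 2
H (Min): min(13, 4, 13, 8) = 4
F (Max): max(2, 4) = 4
J (Min): min(8, 10, 1, 10) = 1
K (Min): min(15, 1) = 1
L (Min): min(15, 6, 5) = 5
I (Max): max(1, 1, 5, 14) = 14
Root (Min): min(8, 4, 14, 9) = 4

4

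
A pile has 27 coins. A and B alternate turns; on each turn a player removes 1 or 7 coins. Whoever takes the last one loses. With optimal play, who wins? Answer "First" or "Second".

i:   0  1  2  3  4  5  6  7  8  9 10 11 12 13 14 15 16 17 18 19 20 21 22 23 24 25 26 27
     W  L  W  L  W  L  W  L  W  L  W  L  W  L  W  L  W  L  W  L  W  L  W  L  W  L  W  L
Position 27 is L, so the second player wins.

Second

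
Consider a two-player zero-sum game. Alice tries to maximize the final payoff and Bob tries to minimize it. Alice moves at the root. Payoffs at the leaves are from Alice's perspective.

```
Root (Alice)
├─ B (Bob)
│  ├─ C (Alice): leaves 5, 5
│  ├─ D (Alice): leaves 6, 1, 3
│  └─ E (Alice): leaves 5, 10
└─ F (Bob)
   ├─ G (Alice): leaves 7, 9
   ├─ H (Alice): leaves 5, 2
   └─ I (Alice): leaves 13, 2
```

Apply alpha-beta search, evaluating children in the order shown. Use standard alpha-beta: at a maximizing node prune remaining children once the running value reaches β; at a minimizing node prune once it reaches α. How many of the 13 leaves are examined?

C [α=-∞,β=+∞]: v=5
D [α=-∞,β=5]: v=6 after child 1 ≥ β → β-cutoff, skip 2
E [α=-∞,β=5]: v=5 after child 1 ≥ β → β-cutoff, skip 1
B [α=-∞,β=+∞]: v=5
G [α=5,β=+∞]: v=9
H [α=5,β=9]: v=5
F [α=5,β=+∞]: v=5 after child 2 ≤ α → α-cutoff, skip 1
Root [α=-∞,β=+∞]: v=5
Leaves evaluated: 8 of 13.

8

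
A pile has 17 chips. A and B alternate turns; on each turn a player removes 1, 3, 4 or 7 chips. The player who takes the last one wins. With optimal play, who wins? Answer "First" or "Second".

Compute winning (W) and losing (L) positions by backward induction:
i:   0  1  2  3  4  5  6  7  8  9 10 11 12 13 14 15 16 17
     L  W  L  W  W  W  W  W  L  W  L  W  W  W  W  W  L  W
Position 17 is W, so the first player wins.

First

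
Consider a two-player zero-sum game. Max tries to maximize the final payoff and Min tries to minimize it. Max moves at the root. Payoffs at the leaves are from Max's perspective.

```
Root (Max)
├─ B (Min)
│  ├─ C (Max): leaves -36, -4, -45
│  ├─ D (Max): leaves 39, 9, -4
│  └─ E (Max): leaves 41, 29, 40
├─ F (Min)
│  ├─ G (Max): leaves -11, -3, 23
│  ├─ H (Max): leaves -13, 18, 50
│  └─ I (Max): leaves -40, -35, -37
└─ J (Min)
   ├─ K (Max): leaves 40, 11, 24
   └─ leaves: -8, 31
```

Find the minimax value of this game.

C (Max): max(-36, -4, -45) = -4
D (Max): max(39, 9, -4) = 39
E (Max): max(41, 29, 40) = 41
B (Min): min(-4, 39, 41) = -4
G (Max): max(-11, -3, 23) = 23
H (Max): max(-13, 18, 50) = 50
I (Max): max(-40, -35, -37) = -35
F (Min): min(23, 50, -35) = -35
K (Max): max(40, 11, 24) = 40
J (Min): min(40, -8, 31) = -8
Root (Max): max(-4, -35, -8) = -4

-4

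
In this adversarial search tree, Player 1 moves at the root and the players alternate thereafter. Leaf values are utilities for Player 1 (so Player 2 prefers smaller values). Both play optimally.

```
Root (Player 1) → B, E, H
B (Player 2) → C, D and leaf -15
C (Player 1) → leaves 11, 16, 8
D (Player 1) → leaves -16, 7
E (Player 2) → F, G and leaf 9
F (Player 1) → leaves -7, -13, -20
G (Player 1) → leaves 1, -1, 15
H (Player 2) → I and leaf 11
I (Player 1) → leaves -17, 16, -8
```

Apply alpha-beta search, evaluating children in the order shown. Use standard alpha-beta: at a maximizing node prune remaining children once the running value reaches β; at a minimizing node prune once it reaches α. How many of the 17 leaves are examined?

15

C [α=-∞,β=+∞]: v=16
D [α=-∞,β=16]: v=7
B [α=-∞,β=+∞]: v=-15
F [α=-15,β=+∞]: v=-7
G [α=-15,β=-7]: v=1 after child 1 ≥ β → β-cutoff, skip 2
E [α=-15,β=+∞]: v=-7
I [α=-7,β=+∞]: v=16
H [α=-7,β=+∞]: v=11
Root [α=-∞,β=+∞]: v=11
Leaves evaluated: 15 of 17.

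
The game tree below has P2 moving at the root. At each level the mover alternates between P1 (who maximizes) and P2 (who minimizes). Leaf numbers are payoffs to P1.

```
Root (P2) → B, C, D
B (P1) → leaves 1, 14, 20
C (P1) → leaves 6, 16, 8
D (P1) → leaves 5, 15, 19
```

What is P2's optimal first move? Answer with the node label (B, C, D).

B (P1): max(1, 14, 20) = 20
C (P1): max(6, 16, 8) = 16
D (P1): max(5, 15, 19) = 19
Root (P2): min(20, 16, 19) = 16
P2 picks the child with the lowest value: C (value 16).

C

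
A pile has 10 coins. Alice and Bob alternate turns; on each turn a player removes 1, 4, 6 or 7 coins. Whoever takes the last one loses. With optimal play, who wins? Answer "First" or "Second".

First

Mark each pile size as W (mover wins) or L (mover loses):
i:   0  1  2  3  4  5  6  7  8  9 10
     W  L  W  L  W  W  L  W  W  W  W
Position 10 is W, so the first player wins.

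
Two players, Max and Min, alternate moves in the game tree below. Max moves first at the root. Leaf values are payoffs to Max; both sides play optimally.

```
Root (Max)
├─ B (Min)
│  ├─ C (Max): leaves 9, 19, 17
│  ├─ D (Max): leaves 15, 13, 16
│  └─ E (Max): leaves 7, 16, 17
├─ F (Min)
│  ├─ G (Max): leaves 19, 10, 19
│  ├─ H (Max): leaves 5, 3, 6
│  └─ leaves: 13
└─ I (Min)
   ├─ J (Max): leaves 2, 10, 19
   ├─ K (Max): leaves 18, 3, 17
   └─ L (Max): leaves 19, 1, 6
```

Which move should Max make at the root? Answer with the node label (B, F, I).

C (Max): max(9, 19, 17) = 19
D (Max): max(15, 13, 16) = 16
E (Max): max(7, 16, 17) = 17
B (Min): min(19, 16, 17) = 16
G (Max): max(19, 10, 19) = 19
H (Max): max(5, 3, 6) = 6
F (Min): min(19, 6, 13) = 6
J (Max): max(2, 10, 19) = 19
K (Max): max(18, 3, 17) = 18
L (Max): max(19, 1, 6) = 19
I (Min): min(19, 18, 19) = 18
Root (Max): max(16, 6, 18) = 18
Max picks the child with the highest value: I (value 18).

I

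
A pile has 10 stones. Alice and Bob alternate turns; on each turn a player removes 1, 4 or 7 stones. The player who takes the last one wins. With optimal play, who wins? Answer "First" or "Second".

Positions where the player to move wins (W) vs loses (L):
i:   0  1  2  3  4  5  6  7  8  9 10
     L  W  L  W  W  L  W  W  L  W  L
Position 10 is L, so the second player wins.

Second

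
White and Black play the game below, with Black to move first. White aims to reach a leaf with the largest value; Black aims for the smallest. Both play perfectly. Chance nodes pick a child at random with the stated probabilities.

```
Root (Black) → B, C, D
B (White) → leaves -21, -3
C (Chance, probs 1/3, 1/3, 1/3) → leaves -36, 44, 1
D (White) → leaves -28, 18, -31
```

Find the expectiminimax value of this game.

B (White): max(-21, -3) = -3
C (Chance): 1/3·-36 + 1/3·44 + 1/3·1 = 3
D (White): max(-28, 18, -31) = 18
Root (Black): min(-3, 3, 18) = -3

-3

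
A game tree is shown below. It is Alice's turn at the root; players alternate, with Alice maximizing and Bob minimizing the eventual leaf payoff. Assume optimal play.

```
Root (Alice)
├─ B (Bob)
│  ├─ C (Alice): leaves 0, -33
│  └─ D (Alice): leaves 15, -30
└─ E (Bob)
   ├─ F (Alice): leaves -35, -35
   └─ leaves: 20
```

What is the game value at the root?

C (Alice): max(0, -33) = 0
D (Alice): max(15, -30) = 15
B (Bob): min(0, 15) = 0
F (Alice): max(-35, -35) = -35
E (Bob): min(-35, 20) = -35
Root (Alice): max(0, -35) = 0

0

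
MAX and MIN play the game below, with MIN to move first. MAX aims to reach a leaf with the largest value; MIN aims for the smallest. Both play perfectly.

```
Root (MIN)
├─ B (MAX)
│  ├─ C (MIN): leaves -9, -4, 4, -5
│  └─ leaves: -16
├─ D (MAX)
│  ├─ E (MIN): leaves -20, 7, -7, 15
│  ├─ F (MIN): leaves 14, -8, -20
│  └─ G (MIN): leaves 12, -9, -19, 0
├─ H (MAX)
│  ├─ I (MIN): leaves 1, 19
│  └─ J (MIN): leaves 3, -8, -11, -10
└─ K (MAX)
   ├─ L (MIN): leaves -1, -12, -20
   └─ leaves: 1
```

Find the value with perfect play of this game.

-19

C (MIN): min(-9, -4, 4, -5) = -9
B (MAX): max(-9, -16) = -9
E (MIN): min(-20, 7, -7, 15) = -20
F (MIN): min(14, -8, -20) = -20
G (MIN): min(12, -9, -19, 0) = -19
D (MAX): max(-20, -20, -19) = -19
I (MIN): min(1, 19) = 1
J (MIN): min(3, -8, -11, -10) = -11
H (MAX): max(1, -11) = 1
L (MIN): min(-1, -12, -20) = -20
K (MAX): max(-20, 1) = 1
Root (MIN): min(-9, -19, 1, 1) = -19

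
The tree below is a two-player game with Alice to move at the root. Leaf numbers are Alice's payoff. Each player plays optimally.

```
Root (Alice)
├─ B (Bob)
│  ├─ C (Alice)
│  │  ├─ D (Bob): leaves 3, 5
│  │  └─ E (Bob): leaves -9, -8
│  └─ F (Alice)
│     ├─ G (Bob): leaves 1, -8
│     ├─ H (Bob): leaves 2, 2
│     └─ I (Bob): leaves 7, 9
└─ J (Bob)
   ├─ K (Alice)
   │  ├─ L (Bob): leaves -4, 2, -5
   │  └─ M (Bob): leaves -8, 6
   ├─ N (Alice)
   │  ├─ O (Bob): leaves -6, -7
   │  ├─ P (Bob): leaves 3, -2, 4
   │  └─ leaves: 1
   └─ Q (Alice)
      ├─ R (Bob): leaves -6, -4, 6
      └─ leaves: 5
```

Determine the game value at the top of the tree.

D (Bob): min(3, 5) = 3
E (Bob): min(-9, -8) = -9
C (Alice): max(3, -9) = 3
G (Bob): min(1, -8) = -8
H (Bob): min(2, 2) = 2
I (Bob): min(7, 9) = 7
F (Alice): max(-8, 2, 7) = 7
B (Bob): min(3, 7) = 3
L (Bob): min(-4, 2, -5) = -5
M (Bob): min(-8, 6) = -8
K (Alice): max(-5, -8) = -5
O (Bob): min(-6, -7) = -7
P (Bob): min(3, -2, 4) = -2
N (Alice): max(-7, -2, 1) = 1
R (Bob): min(-6, -4, 6) = -6
Q (Alice): max(-6, 5) = 5
J (Bob): min(-5, 1, 5) = -5
Root (Alice): max(3, -5) = 3

3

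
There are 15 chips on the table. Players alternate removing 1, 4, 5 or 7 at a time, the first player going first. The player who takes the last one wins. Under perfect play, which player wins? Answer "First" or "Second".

First

Mark each pile size as W (mover wins) or L (mover loses):
i:   0  1  2  3  4  5  6  7  8  9 10 11 12 13 14 15
     L  W  L  W  W  W  W  W  L  W  L  W  W  W  W  W
Position 15 is W, so the first player wins.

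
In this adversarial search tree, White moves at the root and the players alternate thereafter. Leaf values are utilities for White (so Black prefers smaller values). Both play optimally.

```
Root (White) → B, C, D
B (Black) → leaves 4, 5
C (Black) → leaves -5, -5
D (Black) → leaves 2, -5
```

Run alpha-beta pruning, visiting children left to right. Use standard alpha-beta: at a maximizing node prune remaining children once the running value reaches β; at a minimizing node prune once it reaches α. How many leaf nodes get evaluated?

B [α=-∞,β=+∞]: v=4
C [α=4,β=+∞]: v=-5 after child 1 ≤ α → α-cutoff, skip 1
D [α=4,β=+∞]: v=2 after child 1 ≤ α → α-cutoff, skip 1
Root [α=-∞,β=+∞]: v=4
Leaves evaluated: 4 of 6.

4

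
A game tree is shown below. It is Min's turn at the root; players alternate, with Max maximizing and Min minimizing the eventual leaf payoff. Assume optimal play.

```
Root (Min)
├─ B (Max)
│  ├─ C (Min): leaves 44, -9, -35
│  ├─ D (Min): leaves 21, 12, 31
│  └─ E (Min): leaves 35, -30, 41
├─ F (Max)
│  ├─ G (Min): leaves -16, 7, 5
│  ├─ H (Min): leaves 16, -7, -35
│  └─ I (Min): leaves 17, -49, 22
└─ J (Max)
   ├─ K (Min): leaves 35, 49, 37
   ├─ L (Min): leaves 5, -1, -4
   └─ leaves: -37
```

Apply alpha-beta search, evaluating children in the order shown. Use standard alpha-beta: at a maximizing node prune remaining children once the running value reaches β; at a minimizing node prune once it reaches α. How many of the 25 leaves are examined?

C [α=-∞,β=+∞]: v=-35
D [α=-35,β=+∞]: v=12
E [α=12,β=+∞]: v=-30 after child 2 ≤ α → α-cutoff, skip 1
B [α=-∞,β=+∞]: v=12
G [α=-∞,β=12]: v=-16
H [α=-16,β=12]: v=-35
I [α=-16,β=12]: v=-49 after child 2 ≤ α → α-cutoff, skip 1
F [α=-∞,β=12]: v=-16
K [α=-∞,β=-16]: v=35
J [α=-∞,β=-16]: v=35 after child 1 ≥ β → β-cutoff, skip 2
Root [α=-∞,β=+∞]: v=-16
Leaves evaluated: 19 of 25.

19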